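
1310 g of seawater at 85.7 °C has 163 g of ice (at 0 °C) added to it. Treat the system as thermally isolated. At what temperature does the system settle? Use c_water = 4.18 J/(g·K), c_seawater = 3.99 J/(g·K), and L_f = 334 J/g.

T_f ≈ 66.6 °C

Sum of m c ΔT and latent-heat terms is zero:
latent heat to melt: 163×334 = 54442
  warm the meltwater: 681.34 T
  seawater cools: 1310×3.99×(T − 85.7) = 5226.9(T − 85.7)
5908.2 T = 447945 − 54442 = 393503
T ≈ 66.60 °C — above 0 °C, consistent with complete melting.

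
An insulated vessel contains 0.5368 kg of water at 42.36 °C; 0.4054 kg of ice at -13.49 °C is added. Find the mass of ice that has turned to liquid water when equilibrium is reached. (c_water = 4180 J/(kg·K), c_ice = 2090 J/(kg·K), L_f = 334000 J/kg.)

m_melted ≈ 0.25 kg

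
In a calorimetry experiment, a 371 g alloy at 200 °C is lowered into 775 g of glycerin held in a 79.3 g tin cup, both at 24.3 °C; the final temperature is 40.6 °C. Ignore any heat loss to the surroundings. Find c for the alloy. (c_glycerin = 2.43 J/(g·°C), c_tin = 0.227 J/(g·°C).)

c ≈ 0.524 J/(g·°C)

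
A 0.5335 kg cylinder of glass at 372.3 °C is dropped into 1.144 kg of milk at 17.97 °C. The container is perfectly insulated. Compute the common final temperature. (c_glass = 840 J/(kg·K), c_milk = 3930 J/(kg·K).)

T_f ≈ 50.1 °C

Heat gained plus heat lost sum to zero:
0.5335*840*(T − 372.3) + 1.144*3930*(T − 17.97) = 0
448.14(T − 372.3) + 4495.9(T − 17.97) = 0
4944.1 T = 247634
T = 247634 / 4944.1 = 50.1 °C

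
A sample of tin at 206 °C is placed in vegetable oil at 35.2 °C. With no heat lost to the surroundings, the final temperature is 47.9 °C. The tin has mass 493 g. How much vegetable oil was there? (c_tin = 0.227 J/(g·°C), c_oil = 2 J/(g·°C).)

m ≈ 697 g

|Q_tin| = |Q_oil|:
493×0.227×(206 − 47.9) = m×2×(47.9 − 35.2)
25.4 m = 17693  ⇒  m ≈ 696.6 g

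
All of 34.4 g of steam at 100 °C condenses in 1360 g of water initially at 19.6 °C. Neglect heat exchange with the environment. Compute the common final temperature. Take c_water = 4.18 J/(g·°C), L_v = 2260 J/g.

Heat gained plus heat lost sum to zero:
latent heat released on condensation: 34.4·2260 = 77744
  condensed water 100 °C→T: 143.79(T − 100)
  water warms: 1360·4.18·(T − 19.6) = 5684.8(T − 19.6)
5828.6 T = 77744 + 14379 + 111422 = 203545
T ≈ 34.92 °C, under the boiling point, so the assumption holds.

T_f ≈ 34.9 °C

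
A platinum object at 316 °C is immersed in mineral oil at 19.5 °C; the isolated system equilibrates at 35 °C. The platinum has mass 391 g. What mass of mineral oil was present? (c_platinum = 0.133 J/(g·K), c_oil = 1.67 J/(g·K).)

Heat lost by the platinum = heat gained by the oil:
391·0.133·(316 − 35) = m·1.67·(35 − 19.5)
25.88 m = 14613  ⇒  m ≈ 564.5 g

m ≈ 565 g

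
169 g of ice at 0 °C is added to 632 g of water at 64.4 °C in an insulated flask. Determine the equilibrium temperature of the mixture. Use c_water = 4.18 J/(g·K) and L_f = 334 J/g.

T_f ≈ 34.0 °C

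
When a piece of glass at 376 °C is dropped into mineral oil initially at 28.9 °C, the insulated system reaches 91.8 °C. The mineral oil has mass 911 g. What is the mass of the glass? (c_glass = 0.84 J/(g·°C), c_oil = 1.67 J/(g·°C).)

Conservation of energy gives ΣQ = 0:
m·0.84·(91.8 − 376) + 911·1.67·(91.8 − 28.9) = 0
-238.73 m = -95694
m = -95694/-238.73 ≈ 400.9 g

m ≈ 401 g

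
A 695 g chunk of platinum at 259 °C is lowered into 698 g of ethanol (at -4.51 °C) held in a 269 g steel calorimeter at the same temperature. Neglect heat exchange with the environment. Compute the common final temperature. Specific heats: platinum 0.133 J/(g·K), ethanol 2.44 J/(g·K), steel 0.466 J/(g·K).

T_f ≈ 8.2 °C

Conservation of energy gives ΣQ = 0:
695×0.133×(T − 259) + 698×2.44×(T − (-4.51)) + 269×0.466×(T − (-4.51)) = 0
1920.9 T = 15694
T ≈ 8.17 °C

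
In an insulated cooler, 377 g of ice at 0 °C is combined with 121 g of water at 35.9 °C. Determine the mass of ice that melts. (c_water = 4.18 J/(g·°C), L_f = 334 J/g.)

m_melted ≈ 54.4 g

Heat available from the water dropping to 0 °C: 121·4.18·35.9 = 18158 J.
Melting all 377 g of ice would need 377·334 = 125918 J.
18158 J < 125918 J, so only part of the ice melts and the system sits at 0 °C.
m_melted·334 = 18158  ⇒  m_melted ≈ 54.36 g.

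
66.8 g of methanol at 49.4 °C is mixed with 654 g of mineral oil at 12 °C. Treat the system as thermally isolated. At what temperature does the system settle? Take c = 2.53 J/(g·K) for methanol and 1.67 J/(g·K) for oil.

T_f ≈ 17.0 °C

Conservation of energy gives ΣQ = 0:
66.8·2.53·(T − 49.4) + 654·1.67·(T − 12) = 0
169(T − 49.4) + 1092.2(T − 12) = 0
(169 + 1092.2) T = 169·49.4 + 1092.2·12
T = 21455/1261.2 ≈ 17.01 °C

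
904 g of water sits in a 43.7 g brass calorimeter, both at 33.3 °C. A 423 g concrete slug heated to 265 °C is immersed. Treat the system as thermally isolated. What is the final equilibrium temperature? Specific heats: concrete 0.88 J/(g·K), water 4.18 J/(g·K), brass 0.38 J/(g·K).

T_f is the heat-capacity-weighted average of the initial temperatures:
T_f = (372.24×265 + 3778.7×33.3 + 16.61×33.3) / (372.24 + 3778.7 + 16.61)
    = 225028 / 4167.6 ≈ 54.00 °C

T_f ≈ 54.0 °C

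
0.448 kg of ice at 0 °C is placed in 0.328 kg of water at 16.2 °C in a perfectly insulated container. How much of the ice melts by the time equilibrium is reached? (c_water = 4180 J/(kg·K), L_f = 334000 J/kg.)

Heat available from the water dropping to 0 °C: 0.328×4180×16.2 = 22211 J.
Fully melting the ice requires m_ice L_f = 0.448×334000 = 149632 J.
Since 22211 < 149632 J, not all the ice melts; equilibrium is at 0 °C.
m_melt = 22211 / L_f = 0.0665 kg.

m_melted ≈ 0.0665 kg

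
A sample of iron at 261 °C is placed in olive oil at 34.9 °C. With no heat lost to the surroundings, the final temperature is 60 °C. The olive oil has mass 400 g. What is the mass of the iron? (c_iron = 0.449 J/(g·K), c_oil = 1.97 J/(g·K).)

m ≈ 219 g

Heat lost by the iron = heat gained by the oil:
m·0.449·(261 − 60) = 400·1.97·(60 − 34.9)
90.25 m = 19779  ⇒  m ≈ 219.2 g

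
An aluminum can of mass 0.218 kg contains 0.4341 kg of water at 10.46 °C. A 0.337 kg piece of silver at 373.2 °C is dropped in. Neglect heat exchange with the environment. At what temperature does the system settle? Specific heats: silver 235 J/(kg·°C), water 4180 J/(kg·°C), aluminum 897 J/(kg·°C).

T_f ≈ 24.2 °C

Taking heat into each body as positive, Σ m c ΔT = 0:
0.337×235×(T − 373.2) + 0.4341×4180×(T − 10.46) + 0.218×897×(T − 10.46) = 0
79.2(T − 373.2) + 1814.5(T − 10.46) + 195.55(T − 10.46) = 0
(79.2 + 1814.5 + 195.55) T = 79.2×373.2 + 1814.5×10.46 + 195.55×10.46
T ≈ 24.21 °C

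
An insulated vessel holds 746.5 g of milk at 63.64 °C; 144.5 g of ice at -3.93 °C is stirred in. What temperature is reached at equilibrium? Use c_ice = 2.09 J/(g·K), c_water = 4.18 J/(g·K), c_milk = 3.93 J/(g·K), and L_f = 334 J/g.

T_f ≈ 38.8 °C

Sum of m c ΔT and latent-heat terms is zero:
warm ice to 0 °C: 144.5×2.09×(0 − (-3.93)) = 1186.9; melt ice: 144.5×334 = 48263; warm the meltwater: 604.01 T; milk: 2933.7(T − 63.64)
3537.8 T = 186704 − 49450 = 137254
T ≈ 38.80 °C. Since T > 0 °C, the all-ice-melts assumption holds.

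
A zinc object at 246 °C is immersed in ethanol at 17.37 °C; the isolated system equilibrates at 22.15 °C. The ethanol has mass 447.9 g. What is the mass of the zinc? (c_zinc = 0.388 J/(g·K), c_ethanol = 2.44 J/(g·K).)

m ≈ 60.1 g

Energy conservation, ΣQ = 0:
m×0.388×(22.15 − 246) + 447.9×2.44×(22.15 − 17.37) = 0
-86.85 m = -5223.9
m = -5223.9/-86.85 ≈ 60.15 g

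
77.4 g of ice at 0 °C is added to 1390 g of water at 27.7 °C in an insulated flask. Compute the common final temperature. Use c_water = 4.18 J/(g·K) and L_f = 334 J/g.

Heat gained plus heat lost sum to zero:
melt ice: 77.4×334 = 25852; meltwater 0→T: 77.4×4.18×T = 323.53 T; water: 5810.2(T − 27.7)
6133.7 T = 160943 − 25852 = 135091
T ≈ 22.02 °C (positive, so assuming full melt was valid).

T_f ≈ 22.0 °C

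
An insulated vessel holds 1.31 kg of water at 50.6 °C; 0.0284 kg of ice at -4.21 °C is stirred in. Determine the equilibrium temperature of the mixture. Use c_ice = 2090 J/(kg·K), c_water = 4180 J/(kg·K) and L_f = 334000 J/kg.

T_f ≈ 47.8 °C

Energy conservation, ΣQ = 0:
warm ice to 0 °C: 0.0284×2090×(0 − (-4.21)) = 249.89
  fusion: m_ice L_f = 0.0284×334000 = 9485.6
  warm the meltwater: 118.71 T
  water cools: 1.31×4180×(T − 50.6) = 5475.8(T − 50.6)
5594.5 T = 277075 − 9735.5 = 267340
T ≈ 47.79 °C (positive, so assuming full melt was valid).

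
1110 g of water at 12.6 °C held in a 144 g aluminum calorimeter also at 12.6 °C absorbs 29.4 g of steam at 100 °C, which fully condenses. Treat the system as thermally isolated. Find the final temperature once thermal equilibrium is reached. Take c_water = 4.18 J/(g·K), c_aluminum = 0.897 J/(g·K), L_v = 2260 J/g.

T_f ≈ 28.4 °C

Conservation of energy gives ΣQ = 0:
steam→water at 100 °C releases m L_v = 29.4×2260 = 66444; condensed water 100 °C→T: 122.89(T − 100); water warms: 1110×4.18×(T − 12.6) = 4639.8(T − 12.6); aluminum cup: 144×0.897×(T − 12.6) = 129.17(T − 12.6)
4891.9 T = 66444 + 12289 + 60089 = 138822
T ≈ 28.38 °C — below 100 °C, confirming all the steam condensed.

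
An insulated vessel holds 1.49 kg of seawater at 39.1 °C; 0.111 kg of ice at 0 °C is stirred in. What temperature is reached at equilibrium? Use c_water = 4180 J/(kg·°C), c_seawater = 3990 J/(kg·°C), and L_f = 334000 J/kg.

T_f ≈ 30.5 °C

Conservation of energy gives ΣQ = 0:
melt ice: 0.111·334000 = 37074
  meltwater 0→T: 0.111·4180·T = 463.98 T
  seawater cools: 1.49·3990·(T − 39.1) = 5945.1(T − 39.1)
6409.1 T = 232453 − 37074 = 195379
T ≈ 30.48 °C — above 0 °C, consistent with complete melting.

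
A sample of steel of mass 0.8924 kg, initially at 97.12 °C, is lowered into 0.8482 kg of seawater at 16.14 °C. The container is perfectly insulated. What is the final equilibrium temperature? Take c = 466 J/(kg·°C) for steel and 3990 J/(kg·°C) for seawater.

T_f = Σ m_i c_i T_i / Σ m_i c_i:
T_f = (415.86·97.12 + 3384.3·16.14) / (415.86 + 3384.3)
    = 95011 / 3800.2 ≈ 25.00 °C

T_f ≈ 25.0 °C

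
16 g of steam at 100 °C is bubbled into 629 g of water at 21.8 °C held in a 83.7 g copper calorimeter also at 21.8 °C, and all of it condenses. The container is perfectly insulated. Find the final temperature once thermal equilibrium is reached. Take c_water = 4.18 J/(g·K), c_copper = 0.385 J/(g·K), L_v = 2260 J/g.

T_f ≈ 37.0 °C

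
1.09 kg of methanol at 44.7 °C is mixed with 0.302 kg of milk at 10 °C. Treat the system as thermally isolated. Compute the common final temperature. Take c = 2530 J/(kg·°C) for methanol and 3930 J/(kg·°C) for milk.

T_f ≈ 34.3 °C

Set heat shed by the hot body equal to heat absorbed by the cold body:
1.09×2530×(44.7 − T) = 0.302×3930×(T − 10)
2757.7(44.7 − T) = 1186.9(T − 10)
3944.6 T = 135138  ⇒  T ≈ 34.26 °C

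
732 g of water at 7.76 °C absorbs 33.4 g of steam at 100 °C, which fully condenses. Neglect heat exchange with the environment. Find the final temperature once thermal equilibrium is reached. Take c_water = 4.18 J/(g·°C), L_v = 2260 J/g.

Setting the total heat transfer to zero:
latent heat released on condensation: 33.4·2260 = 75484; condensed water 100 °C→T: 139.61(T − 100); water warms: 732·4.18·(T − 7.76) = 3059.8(T − 7.76)
3199.4 T = 75484 + 13961 + 23744 = 113189
T ≈ 35.38 °C (< 100 °C, so full condensation is consistent).

T_f ≈ 35.4 °C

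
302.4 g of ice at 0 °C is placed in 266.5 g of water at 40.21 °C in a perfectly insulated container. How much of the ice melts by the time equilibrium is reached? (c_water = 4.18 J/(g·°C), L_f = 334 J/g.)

m_melted ≈ 134 g

Heat available from the water dropping to 0 °C: 266.5×4.18×40.21 = 44793 J.
To melt every bit of ice: 302.4×334 = 101002 J.
That's not enough to melt it all — equilibrium is at 0 °C with ice remaining.
m_melt = 44793 / L_f = 134.1 g.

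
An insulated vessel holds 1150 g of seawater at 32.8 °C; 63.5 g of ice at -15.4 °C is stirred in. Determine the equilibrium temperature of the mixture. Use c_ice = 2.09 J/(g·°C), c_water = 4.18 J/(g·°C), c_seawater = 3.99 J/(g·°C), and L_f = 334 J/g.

T_f ≈ 26.2 °C

Conservation of energy gives ΣQ = 0:
ice -15.4→0 °C: 63.5×2.09×15.4 = 2043.8
  latent heat to melt: 63.5×334 = 21209
  warm the meltwater: 265.43 T
  seawater cools: 1150×3.99×(T − 32.8) = 4588.5(T − 32.8)
4853.9 T = 150503 − 23253 = 127250
T ≈ 26.22 °C (positive, so assuming full melt was valid).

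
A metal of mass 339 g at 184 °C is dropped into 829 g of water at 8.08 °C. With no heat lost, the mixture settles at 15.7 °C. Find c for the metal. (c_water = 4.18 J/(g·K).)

Energy conservation, ΣQ = 0:
339·c·(15.7 − 184) + 829·4.18·(15.7 − 8.08) = 0
-57054 c = -26405
c = -26405/-57054 ≈ 0.4628 J/(g·K)

c ≈ 0.463 J/(g·K)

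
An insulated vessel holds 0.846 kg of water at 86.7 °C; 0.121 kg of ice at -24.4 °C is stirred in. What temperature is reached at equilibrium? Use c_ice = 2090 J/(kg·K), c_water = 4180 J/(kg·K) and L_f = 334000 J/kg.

T_f ≈ 64.3 °C

Setting the total heat transfer to zero:
warm ice to 0 °C: 0.121·2090·(0 − (-24.4)) = 6170.5; melt ice: 0.121·334000 = 40414; meltwater 0→T: 0.121·4180·T = 505.78 T; water: 3536.3(T − 86.7)
4042.1 T = 306595 − 46585 = 260011
T ≈ 64.33 °C (positive, so assuming full melt was valid).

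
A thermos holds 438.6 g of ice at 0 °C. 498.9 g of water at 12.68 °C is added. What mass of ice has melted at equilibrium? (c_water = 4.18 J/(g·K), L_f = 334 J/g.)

Water can give up m c ΔT = 498.9·4.18·12.68 = 26443 J before reaching 0 °C.
Fully melting the ice requires m_ice L_f = 438.6·334 = 146492 J.
Since 26443 < 146492 J, not all the ice melts; equilibrium is at 0 °C.
m_melted·334 = 26443  ⇒  m_melted ≈ 79.17 g.

m_melted ≈ 79.2 g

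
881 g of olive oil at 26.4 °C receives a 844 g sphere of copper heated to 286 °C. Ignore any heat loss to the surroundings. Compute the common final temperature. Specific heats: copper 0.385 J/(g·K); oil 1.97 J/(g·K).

T_f ≈ 67.3 °C

Heat lost by the copper equals heat gained by the oil:
844·0.385·(286 − T) = 881·1.97·(T − 26.4)
324.94(286 − T) = 1735.6(T − 26.4)
2060.5 T = 138752  ⇒  T ≈ 67.34 °C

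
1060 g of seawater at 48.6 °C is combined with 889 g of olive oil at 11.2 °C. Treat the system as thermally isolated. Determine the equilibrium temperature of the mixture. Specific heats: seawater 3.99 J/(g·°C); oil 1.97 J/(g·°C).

T_f = Σ m_i c_i T_i / Σ m_i c_i:
T_f = (4229.4×48.6 + 1751.3×11.2) / (4229.4 + 1751.3)
    = 225164 / 5980.7 ≈ 37.65 °C

T_f ≈ 37.6 °C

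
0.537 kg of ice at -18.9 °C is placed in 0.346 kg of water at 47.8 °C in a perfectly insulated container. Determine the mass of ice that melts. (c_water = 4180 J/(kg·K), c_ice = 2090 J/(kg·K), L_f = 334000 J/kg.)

Heat available from the water dropping to 0 °C: 0.346·4180·47.8 = 69132 J.
Of that, 0.537·2090·18.9 = 21212 J goes to bring the ice to 0 °C, leaving 47920 J.
Melting all 0.537 kg of ice would need 0.537·334000 = 179358 J.
That's not enough to melt it all — equilibrium is at 0 °C with ice remaining.
m_melt = 47920 / L_f = 0.1435 kg.

m_melted ≈ 0.143 kg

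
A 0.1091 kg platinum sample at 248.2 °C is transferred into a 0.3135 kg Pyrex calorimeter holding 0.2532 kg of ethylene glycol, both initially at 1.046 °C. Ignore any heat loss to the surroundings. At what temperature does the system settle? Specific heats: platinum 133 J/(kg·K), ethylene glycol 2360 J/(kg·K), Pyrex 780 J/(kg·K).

T_f ≈ 5.2 °C

Energy conservation, ΣQ = 0:
0.1091×133×(T − 248.2) + 0.2532×2360×(T − 1.046) + 0.3135×780×(T − 1.046) = 0
856.59 T = 4482.3
T = 4482.3 / 856.59 = 5.23 °C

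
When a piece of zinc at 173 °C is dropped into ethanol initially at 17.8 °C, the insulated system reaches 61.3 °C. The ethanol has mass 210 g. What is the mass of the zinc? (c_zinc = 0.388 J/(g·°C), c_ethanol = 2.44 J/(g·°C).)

m ≈ 514 g

Taking heat into each body as positive, Σ m c ΔT = 0:
m×0.388×(61.3 − 173) + 210×2.44×(61.3 − 17.8) = 0
-43.34 m = -22289
m = -22289/-43.34 ≈ 514.3 g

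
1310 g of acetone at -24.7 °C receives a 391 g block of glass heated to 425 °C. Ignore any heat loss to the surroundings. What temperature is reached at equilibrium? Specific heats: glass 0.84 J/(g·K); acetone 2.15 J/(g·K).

T_f ≈ 22.3 °C

With ΣQ=0 the equilibrium temperature is the m·c-weighted mean:
T_f = (328.44×425 + 2816.5×(-24.7)) / (328.44 + 2816.5)
    = 70019 / 3144.9 ≈ 22.26 °C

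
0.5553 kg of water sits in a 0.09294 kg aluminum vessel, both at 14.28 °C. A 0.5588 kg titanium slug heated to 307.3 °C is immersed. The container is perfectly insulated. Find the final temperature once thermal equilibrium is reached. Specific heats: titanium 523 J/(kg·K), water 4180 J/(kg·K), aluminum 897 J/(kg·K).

T_f ≈ 46.0 °C

Taking heat into each body as positive, Σ m c ΔT = 0:
0.5588×523×(T − 307.3) + 0.5553×4180×(T − 14.28) + 0.09294×897×(T − 14.28) = 0
(292.25 + 2321.2 + 83.37) T = 292.25×307.3 + 2321.2×14.28 + 83.37×14.28
T = 124146/2696.8 ≈ 46.03 °C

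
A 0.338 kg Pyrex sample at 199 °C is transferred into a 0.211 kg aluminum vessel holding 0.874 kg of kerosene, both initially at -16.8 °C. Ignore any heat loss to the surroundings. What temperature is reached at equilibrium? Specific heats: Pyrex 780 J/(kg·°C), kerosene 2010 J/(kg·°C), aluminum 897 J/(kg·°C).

T_f ≈ 8.9 °C

T_f = Σ m_i c_i T_i / Σ m_i c_i:
T_f = (263.64·199 + 1756.7·(-16.8) + 189.27·(-16.8)) / (263.64 + 1756.7 + 189.27)
    = 19771 / 2209.6 ≈ 8.95 °C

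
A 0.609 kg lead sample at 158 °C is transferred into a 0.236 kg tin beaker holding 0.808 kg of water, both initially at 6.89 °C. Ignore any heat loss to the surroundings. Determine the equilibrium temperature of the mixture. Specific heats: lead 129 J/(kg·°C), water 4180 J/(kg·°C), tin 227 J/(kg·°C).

T_f is the heat-capacity-weighted average of the initial temperatures:
T_f = (78.56·158 + 3377.4·6.89 + 53.57·6.89) / (78.56 + 3377.4 + 53.57)
    = 36052 / 3509.6 ≈ 10.27 °C

T_f ≈ 10.3 °C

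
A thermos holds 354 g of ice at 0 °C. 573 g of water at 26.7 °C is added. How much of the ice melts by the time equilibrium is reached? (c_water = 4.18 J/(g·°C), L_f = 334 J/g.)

m_melted ≈ 191 g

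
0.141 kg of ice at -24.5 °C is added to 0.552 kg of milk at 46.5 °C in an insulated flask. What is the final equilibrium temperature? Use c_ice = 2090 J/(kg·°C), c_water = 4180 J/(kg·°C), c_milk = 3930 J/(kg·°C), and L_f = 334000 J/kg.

T_f ≈ 16.9 °C

Let T be the final temperature. ΣQ_i = 0:
ice -24.5→0 °C: 0.141·2090·24.5 = 7219.9
  melt ice: 0.141·334000 = 47094
  meltwater 0→T: 0.141·4180·T = 589.38 T
  milk: 2169.4(T − 46.5)
2758.7 T = 100875 − 54314 = 46561
T ≈ 16.88 °C. Since T > 0 °C, the all-ice-melts assumption holds.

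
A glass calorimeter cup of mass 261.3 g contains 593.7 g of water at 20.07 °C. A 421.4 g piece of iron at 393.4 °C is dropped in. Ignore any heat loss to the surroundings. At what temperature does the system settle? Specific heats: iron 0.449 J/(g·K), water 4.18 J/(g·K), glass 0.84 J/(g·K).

Setting the total heat transfer to zero:
421.4·0.449·(T − 393.4) + 593.7·4.18·(T − 20.07) + 261.3·0.84·(T − 20.07) = 0
189.21(T − 393.4) + 2481.7(T − 20.07) + 219.49(T − 20.07) = 0
(189.21 + 2481.7 + 219.49) T = 189.21·393.4 + 2481.7·20.07 + 219.49·20.07
T = 128647 / 2890.4 = 44.5 °C

T_f ≈ 44.5 °C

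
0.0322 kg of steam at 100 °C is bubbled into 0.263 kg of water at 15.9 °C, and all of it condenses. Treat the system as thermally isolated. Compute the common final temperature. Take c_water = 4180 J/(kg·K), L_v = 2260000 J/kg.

Let T be the final temperature. ΣQ_i = 0:
latent heat released on condensation: 0.0322×2260000 = 72772
  condensed water 100 °C→T: 134.6(T − 100)
  water warms: 0.263×4180×(T − 15.9) = 1099.3(T − 15.9)
1233.9 T = 72772 + 13460 + 17480 = 103711
T ≈ 84.05 °C (< 100 °C, so full condensation is consistent).

T_f ≈ 84.0 °C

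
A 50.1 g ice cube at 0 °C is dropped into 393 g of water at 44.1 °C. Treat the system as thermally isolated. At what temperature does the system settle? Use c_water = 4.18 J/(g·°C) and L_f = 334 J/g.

T_f ≈ 30.1 °C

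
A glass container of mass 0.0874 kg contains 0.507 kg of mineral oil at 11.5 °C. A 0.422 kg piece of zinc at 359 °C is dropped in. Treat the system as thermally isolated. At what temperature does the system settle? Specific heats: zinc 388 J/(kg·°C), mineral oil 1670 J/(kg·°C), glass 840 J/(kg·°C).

T_f ≈ 64.0 °C

Let T be the final temperature. ΣQ_i = 0:
0.422*388*(T − 359) + 0.507*1670*(T − 11.5) + 0.0874*840*(T − 11.5) = 0
163.74(T − 359) + 846.69(T − 11.5) + 73.42(T − 11.5) = 0
1083.8 T = 69362
T = 69362 / 1083.8 = 64 °C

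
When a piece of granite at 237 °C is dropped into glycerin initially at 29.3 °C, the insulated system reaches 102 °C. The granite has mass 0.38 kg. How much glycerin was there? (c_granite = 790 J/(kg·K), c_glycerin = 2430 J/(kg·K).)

m ≈ 0.229 kg

|Q_granite| = |Q_glycerin|:
0.38×790×(237 − 102) = m×2430×(102 − 29.3)
176661 m = 40527  ⇒  m ≈ 0.2294 kg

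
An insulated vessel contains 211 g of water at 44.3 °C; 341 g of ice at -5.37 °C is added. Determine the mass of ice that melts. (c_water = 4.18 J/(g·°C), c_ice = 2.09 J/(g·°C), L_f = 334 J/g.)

m_melted ≈ 106 g

Cooling the water to 0 °C releases 211·4.18·44.3 = 39072 J.
Of that, 341·2.09·5.37 = 3827.1 J goes to bring the ice to 0 °C, leaving 35245 J.
To melt every bit of ice: 341·334 = 113894 J.
That's not enough to melt it all — equilibrium is at 0 °C with ice remaining.
m_melted·334 = 35245  ⇒  m_melted ≈ 105.5 g.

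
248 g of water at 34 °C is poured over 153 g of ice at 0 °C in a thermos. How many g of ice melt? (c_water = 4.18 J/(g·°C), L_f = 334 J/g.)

m_melted ≈ 106 g

Cooling the water to 0 °C releases 248·4.18·34 = 35246 J.
Fully melting the ice requires m_ice L_f = 153·334 = 51102 J.
That's not enough to melt it all — equilibrium is at 0 °C with ice remaining.
m_melt = 35246 / L_f = 105.5 g.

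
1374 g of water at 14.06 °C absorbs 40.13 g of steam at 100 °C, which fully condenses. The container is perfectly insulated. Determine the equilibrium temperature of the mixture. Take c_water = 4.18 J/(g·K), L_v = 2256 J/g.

Sum of m c ΔT and latent-heat terms is zero:
latent heat released on condensation: 40.13·2256 = 90533
  condensate cools 100→T: 40.13·4.18·(T − 100) = 167.74(T − 100)
  original water: 5743.3(T − 14.06)
5911.1 T = 90533 + 16774 + 80751 = 188059
T ≈ 31.81 °C — below 100 °C, confirming all the steam condensed.

T_f ≈ 31.8 °C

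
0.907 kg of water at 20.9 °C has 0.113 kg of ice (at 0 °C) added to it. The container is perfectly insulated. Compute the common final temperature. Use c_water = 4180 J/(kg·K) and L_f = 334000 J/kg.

Taking heat into each body as positive, Σ m c ΔT = 0:
fusion: m_ice L_f = 0.113·334000 = 37742
  warm the meltwater: 472.34 T
  water: 3791.3(T − 20.9)
4263.6 T = 79237 − 37742 = 41495
T ≈ 9.73 °C — above 0 °C, consistent with complete melting.

T_f ≈ 9.7 °C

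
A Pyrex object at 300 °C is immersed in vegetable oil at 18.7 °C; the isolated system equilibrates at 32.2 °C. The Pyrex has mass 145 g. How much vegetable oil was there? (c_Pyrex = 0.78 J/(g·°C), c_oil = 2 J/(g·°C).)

m ≈ 1120 g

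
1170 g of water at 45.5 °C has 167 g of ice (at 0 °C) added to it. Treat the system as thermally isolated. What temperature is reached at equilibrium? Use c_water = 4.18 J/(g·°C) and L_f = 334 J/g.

Taking heat into each body as positive, Σ m c ΔT = 0:
latent heat to melt: 167×334 = 55778
  warm the meltwater: 698.06 T
  water: 4890.6(T − 45.5)
5588.7 T = 222522 − 55778 = 166744
T ≈ 29.84 °C. Since T > 0 °C, the all-ice-melts assumption holds.

T_f ≈ 29.8 °C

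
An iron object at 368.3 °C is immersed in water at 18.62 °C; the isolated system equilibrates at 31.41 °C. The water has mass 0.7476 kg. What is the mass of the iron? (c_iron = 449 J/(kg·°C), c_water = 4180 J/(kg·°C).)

m ≈ 0.264 kg

Heat gained plus heat lost sum to zero:
m·449·(31.41 − 368.3) + 0.7476·4180·(31.41 − 18.62) = 0
-151264 m = -39968
m = -39968/-151264 ≈ 0.2642 kg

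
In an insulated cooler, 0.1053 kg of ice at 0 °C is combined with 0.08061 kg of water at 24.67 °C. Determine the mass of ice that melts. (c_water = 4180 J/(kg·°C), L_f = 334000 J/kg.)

m_melted ≈ 0.0249 kg

Cooling the water to 0 °C releases 0.08061·4180·24.67 = 8312.6 J.
Fully melting the ice requires m_ice L_f = 0.1053·334000 = 35170 J.
That's not enough to melt it all — equilibrium is at 0 °C with ice remaining.
m_melt = 8312.6 / L_f = 0.02489 kg.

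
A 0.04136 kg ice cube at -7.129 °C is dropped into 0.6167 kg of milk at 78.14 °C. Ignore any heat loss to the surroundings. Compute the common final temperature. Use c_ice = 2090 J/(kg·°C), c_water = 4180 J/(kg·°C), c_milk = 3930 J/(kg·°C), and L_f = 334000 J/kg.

Let T be the final temperature. ΣQ_i = 0:
warm ice to 0 °C: 0.04136·2090·(0 − (-7.129)) = 616.25; melt ice: 0.04136·334000 = 13814; warm the meltwater: 172.88 T; milk cools: 0.6167·3930·(T − 78.14) = 2423.6(T − 78.14)
2596.5 T = 189383 − 14430 = 174952
T ≈ 67.38 °C — above 0 °C, consistent with complete melting.

T_f ≈ 67.4 °C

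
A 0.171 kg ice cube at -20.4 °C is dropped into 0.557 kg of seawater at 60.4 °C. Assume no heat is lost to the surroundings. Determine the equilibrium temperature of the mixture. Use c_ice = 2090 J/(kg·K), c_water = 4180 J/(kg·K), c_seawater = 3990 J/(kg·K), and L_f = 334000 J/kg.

Net heat exchanged in the isolated system is zero:
ice -20.4→0 °C: 0.171×2090×20.4 = 7290.8
  latent heat to melt: 0.171×334000 = 57114
  meltwater 0→T: 0.171×4180×T = 714.78 T
  seawater: 2222.4(T − 60.4)
2937.2 T = 134235 − 64405 = 69830
T ≈ 23.77 °C — above 0 °C, consistent with complete melting.

T_f ≈ 23.8 °C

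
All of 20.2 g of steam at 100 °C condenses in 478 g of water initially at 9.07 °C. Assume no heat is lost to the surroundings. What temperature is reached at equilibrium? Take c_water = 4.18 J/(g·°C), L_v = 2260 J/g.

Let T be the final temperature. ΣQ_i = 0:
condense steam: −20.2×2260 = −45652; condensate cools 100→T: 20.2×4.18×(T − 100) = 84.44(T − 100); original water: 1998(T − 9.07)
2082.5 T = 45652 + 8443.6 + 18122 = 72218
T ≈ 34.68 °C, under the boiling point, so the assumption holds.

T_f ≈ 34.7 °C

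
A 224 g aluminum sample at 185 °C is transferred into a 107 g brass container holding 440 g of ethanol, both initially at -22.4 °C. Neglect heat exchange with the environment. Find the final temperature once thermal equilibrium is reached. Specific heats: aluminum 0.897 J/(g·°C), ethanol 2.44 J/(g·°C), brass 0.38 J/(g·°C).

Taking heat into each body as positive, Σ m c ΔT = 0:
224·0.897·(T − 185) + 440·2.44·(T − (-22.4)) + 107·0.38·(T − (-22.4)) = 0
200.93(T − 185) + 1073.6(T − (-22.4)) + 40.66(T − (-22.4)) = 0
(200.93 + 1073.6 + 40.66) T = 200.93·185 + 1073.6·(-22.4) + 40.66·(-22.4)
T = 12212 / 1315.2 = 9.29 °C

T_f ≈ 9.3 °C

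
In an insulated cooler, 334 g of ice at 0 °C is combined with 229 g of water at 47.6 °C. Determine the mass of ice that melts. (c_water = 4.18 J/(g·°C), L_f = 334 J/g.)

m_melted ≈ 136 g

Water can give up m c ΔT = 229·4.18·47.6 = 45564 J before reaching 0 °C.
Melting all 334 g of ice would need 334·334 = 111556 J.
That's not enough to melt it all — equilibrium is at 0 °C with ice remaining.
m_melted·334 = 45564  ⇒  m_melted ≈ 136.4 g.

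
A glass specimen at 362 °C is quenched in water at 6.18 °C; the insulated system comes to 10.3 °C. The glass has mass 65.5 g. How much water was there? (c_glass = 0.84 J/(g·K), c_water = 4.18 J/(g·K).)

m ≈ 1120 g

Conservation of energy gives ΣQ = 0:
65.5×0.84×(10.3 − 362) + m×4.18×(10.3 − 6.18) = 0
17.22 m = 19351
m = 19351/17.22 ≈ 1124 g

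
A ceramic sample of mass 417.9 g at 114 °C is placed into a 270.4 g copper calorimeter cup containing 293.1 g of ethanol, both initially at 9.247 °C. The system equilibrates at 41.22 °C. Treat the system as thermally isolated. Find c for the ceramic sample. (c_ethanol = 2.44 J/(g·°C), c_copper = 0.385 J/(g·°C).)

c ≈ 0.861 J/(g·°C)

Net heat exchanged in the isolated system is zero:
417.9·c·(41.22 − 114) + 293.1·2.44·(41.22 − 9.247) + 270.4·0.385·(41.22 − 9.247) = 0
-30415 c = -26194
c = -26194/-30415 ≈ 0.8612 J/(g·°C)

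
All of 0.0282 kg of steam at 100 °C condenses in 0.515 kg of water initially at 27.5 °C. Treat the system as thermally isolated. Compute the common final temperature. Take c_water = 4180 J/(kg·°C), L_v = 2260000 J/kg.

T_f ≈ 59.3 °C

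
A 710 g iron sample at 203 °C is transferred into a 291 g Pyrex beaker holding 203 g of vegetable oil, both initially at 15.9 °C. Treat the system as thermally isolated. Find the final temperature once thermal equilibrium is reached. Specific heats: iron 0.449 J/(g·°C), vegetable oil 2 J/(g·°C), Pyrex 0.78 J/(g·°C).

Let T be the final temperature. ΣQ_i = 0:
710*0.449*(T − 203) + 203*2*(T − 15.9) + 291*0.78*(T − 15.9) = 0
951.77 T = 74779
T ≈ 78.57 °C

T_f ≈ 78.6 °C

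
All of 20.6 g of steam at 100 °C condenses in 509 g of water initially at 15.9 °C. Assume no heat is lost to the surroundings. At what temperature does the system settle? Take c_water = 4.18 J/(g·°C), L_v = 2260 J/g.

T_f ≈ 40.2 °C

Heat gained plus heat lost sum to zero:
steam→water at 100 °C releases m L_v = 20.6·2260 = 46556; condensed water 100 °C→T: 86.11(T − 100); water warms: 509·4.18·(T − 15.9) = 2127.6(T − 15.9)
2213.7 T = 46556 + 8610.8 + 33829 = 88996
T ≈ 40.20 °C, under the boiling point, so the assumption holds.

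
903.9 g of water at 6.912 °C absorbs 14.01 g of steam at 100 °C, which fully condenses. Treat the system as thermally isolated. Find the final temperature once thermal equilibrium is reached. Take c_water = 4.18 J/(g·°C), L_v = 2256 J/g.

T_f ≈ 16.6 °C

Conservation of energy gives ΣQ = 0:
latent heat released on condensation: 14.01·2256 = 31607; condensed water 100 °C→T: 58.56(T − 100); original water: 3778.3(T − 6.912)
3836.9 T = 31607 + 5856.2 + 26116 = 63578
T ≈ 16.57 °C — below 100 °C, confirming all the steam condensed.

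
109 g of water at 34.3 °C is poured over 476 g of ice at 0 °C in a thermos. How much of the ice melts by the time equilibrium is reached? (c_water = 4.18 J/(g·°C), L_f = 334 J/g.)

Water can give up m c ΔT = 109×4.18×34.3 = 15628 J before reaching 0 °C.
To melt every bit of ice: 476×334 = 158984 J.
15628 J < 158984 J, so only part of the ice melts and the system sits at 0 °C.
m_melt = 15628 / L_f = 46.79 g.

m_melted ≈ 46.8 g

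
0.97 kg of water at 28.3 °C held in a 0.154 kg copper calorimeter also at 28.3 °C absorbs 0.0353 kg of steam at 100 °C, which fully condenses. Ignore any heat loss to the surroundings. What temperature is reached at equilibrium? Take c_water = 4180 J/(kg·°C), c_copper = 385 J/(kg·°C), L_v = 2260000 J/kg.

Energy conservation, ΣQ = 0:
condense steam: −0.0353·2260000 = −79778
  condensate cools 100→T: 0.0353·4180·(T − 100) = 147.55(T − 100)
  original water: 4054.6(T − 28.3)
  copper cup: 0.154·385·(T − 28.3) = 59.29(T − 28.3)
4261.4 T = 79778 + 14755 + 116423 = 210956
T ≈ 49.50 °C (< 100 °C, so full condensation is consistent).

T_f ≈ 49.5 °C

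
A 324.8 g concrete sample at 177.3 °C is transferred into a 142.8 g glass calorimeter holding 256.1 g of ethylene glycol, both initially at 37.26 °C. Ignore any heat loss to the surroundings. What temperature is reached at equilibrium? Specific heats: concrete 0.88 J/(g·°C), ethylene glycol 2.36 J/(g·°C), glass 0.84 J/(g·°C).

T_f ≈ 76.9 °C

Let T be the final temperature. ΣQ_i = 0:
324.8×0.88×(T − 177.3) + 256.1×2.36×(T − 37.26) + 142.8×0.84×(T − 37.26) = 0
285.82(T − 177.3) + 604.4(T − 37.26) + 119.95(T − 37.26) = 0
1010.2 T = 77666
T = 77666/1010.2 ≈ 76.88 °C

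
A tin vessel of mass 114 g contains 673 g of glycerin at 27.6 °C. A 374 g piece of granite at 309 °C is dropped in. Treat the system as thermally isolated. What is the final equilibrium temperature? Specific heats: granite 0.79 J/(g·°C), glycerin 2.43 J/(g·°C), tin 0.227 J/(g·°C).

Conservation of energy gives ΣQ = 0:
374·0.79·(T − 309) + 673·2.43·(T − 27.6) + 114·0.227·(T − 27.6) = 0
1956.7 T = 137148
T = 137148/1956.7 ≈ 70.09 °C

T_f ≈ 70.1 °C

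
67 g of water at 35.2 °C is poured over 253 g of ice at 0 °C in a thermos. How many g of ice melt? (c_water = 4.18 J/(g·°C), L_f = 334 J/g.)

m_melted ≈ 29.5 g

Heat available from the water dropping to 0 °C: 67·4.18·35.2 = 9858.1 J.
Fully melting the ice requires m_ice L_f = 253·334 = 84502 J.
That's not enough to melt it all — equilibrium is at 0 °C with ice remaining.
m_melted·334 = 9858.1  ⇒  m_melted ≈ 29.52 g.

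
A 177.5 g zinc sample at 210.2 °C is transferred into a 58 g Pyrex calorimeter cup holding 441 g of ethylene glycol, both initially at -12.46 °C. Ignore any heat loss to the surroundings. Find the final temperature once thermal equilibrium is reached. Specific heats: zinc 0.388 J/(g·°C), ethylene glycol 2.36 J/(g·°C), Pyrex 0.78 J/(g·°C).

T_f ≈ 0.8 °C

Energy conservation, ΣQ = 0:
177.5·0.388·(T − 210.2) + 441·2.36·(T − (-12.46)) + 58·0.78·(T − (-12.46)) = 0
68.87(T − 210.2) + 1040.8(T − (-12.46)) + 45.24(T − (-12.46)) = 0
(68.87 + 1040.8 + 45.24) T = 68.87·210.2 + 1040.8·(-12.46) + 45.24·(-12.46)
T ≈ 0.82 °C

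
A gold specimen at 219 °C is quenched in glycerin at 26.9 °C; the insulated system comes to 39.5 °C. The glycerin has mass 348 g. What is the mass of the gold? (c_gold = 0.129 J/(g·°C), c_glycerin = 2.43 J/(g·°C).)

m ≈ 460 g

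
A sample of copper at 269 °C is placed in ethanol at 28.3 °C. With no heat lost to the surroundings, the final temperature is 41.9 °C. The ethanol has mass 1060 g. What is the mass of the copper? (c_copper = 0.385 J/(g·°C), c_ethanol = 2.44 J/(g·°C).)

m ≈ 402 g

Setting the total heat transfer to zero:
m×0.385×(41.9 − 269) + 1060×2.44×(41.9 − 28.3) = 0
-87.43 m = -35175
m = -35175/-87.43 ≈ 402.3 g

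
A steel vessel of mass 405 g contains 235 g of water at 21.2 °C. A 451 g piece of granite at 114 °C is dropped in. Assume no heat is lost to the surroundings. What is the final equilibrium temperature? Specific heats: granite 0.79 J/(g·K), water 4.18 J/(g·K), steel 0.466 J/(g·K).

T_f ≈ 42.8 °C

Setting the total heat transfer to zero:
451×0.79×(T − 114) + 235×4.18×(T − 21.2) + 405×0.466×(T − 21.2) = 0
356.29(T − 114) + 982.3(T − 21.2) + 188.73(T − 21.2) = 0
(356.29 + 982.3 + 188.73) T = 356.29×114 + 982.3×21.2 + 188.73×21.2
T ≈ 42.85 °C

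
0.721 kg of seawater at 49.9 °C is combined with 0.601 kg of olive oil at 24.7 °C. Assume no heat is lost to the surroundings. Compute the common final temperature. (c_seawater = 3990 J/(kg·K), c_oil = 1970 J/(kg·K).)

T_f ≈ 42.6 °C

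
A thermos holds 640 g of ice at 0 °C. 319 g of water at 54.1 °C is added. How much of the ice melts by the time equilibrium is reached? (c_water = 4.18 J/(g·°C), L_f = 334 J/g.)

m_melted ≈ 216 g

Cooling the water to 0 °C releases 319·4.18·54.1 = 72138 J.
Melting all 640 g of ice would need 640·334 = 213760 J.
72138 J < 213760 J, so only part of the ice melts and the system sits at 0 °C.
m_melt = 72138 / L_f = 216 g.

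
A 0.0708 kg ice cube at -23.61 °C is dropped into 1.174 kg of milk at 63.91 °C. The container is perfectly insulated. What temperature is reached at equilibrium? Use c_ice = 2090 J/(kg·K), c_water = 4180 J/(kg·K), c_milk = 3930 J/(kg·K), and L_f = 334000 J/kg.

T_f ≈ 54.5 °C

Conservation of energy gives ΣQ = 0:
warm ice to 0 °C: 0.0708·2090·(0 − (-23.61)) = 3493.6
  fusion: m_ice L_f = 0.0708·334000 = 23647
  meltwater 0→T: 0.0708·4180·T = 295.94 T
  milk cools: 1.174·3930·(T − 63.91) = 4613.8(T − 63.91)
4909.8 T = 294869 − 27141 = 267728
T ≈ 54.53 °C — above 0 °C, consistent with complete melting.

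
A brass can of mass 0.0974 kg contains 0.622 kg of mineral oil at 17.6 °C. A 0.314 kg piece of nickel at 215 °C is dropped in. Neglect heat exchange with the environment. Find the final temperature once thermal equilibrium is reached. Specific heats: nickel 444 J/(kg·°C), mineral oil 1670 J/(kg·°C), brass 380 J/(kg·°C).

T_f ≈ 40.2 °C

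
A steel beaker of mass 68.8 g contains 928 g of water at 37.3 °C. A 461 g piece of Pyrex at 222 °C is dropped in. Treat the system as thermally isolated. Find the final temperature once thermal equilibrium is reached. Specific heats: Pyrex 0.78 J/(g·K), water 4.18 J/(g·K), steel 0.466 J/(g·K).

T_f ≈ 52.9 °C

Setting the total heat transfer to zero:
461×0.78×(T − 222) + 928×4.18×(T − 37.3) + 68.8×0.466×(T − 37.3) = 0
4270.7 T = 225711
T ≈ 52.85 °C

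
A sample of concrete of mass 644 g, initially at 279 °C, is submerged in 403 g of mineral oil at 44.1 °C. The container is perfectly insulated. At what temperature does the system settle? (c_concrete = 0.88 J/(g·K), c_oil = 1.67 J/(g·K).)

T_f is the heat-capacity-weighted average of the initial temperatures:
T_f = (566.72×279 + 673.01×44.1) / (566.72 + 673.01)
    = 187795 / 1239.7 ≈ 151.48 °C

T_f ≈ 151.5 °C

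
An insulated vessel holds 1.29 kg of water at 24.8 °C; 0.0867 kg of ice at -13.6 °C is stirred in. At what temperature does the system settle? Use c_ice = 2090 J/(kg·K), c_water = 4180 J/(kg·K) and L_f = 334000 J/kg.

Energy balance with sensible and latent terms:
warm ice to 0 °C: 0.0867×2090×(0 − (-13.6)) = 2464.4; melt ice: 0.0867×334000 = 28958; warm the meltwater: 362.41 T; water cools: 1.29×4180×(T − 24.8) = 5392.2(T − 24.8)
5754.6 T = 133727 − 31422 = 102304
T ≈ 17.78 °C. Since T > 0 °C, the all-ice-melts assumption holds.

T_f ≈ 17.8 °C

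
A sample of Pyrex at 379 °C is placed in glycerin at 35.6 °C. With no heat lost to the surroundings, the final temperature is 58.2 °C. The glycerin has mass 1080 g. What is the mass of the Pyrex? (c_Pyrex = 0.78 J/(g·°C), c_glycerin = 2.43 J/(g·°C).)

Conservation of energy gives ΣQ = 0:
m·0.78·(58.2 − 379) + 1080·2.43·(58.2 − 35.6) = 0
-250.22 m = -59311
m = -59311/-250.22 ≈ 237 g

m ≈ 237 g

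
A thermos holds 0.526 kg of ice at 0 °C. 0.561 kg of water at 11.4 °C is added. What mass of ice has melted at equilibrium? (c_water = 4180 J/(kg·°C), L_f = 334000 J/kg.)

Heat available from the water dropping to 0 °C: 0.561·4180·11.4 = 26733 J.
Fully melting the ice requires m_ice L_f = 0.526·334000 = 175684 J.
Since 26733 < 175684 J, not all the ice melts; equilibrium is at 0 °C.
Mass melted = 26733/334000 ≈ 0.08004 kg.

m_melted ≈ 0.08 kg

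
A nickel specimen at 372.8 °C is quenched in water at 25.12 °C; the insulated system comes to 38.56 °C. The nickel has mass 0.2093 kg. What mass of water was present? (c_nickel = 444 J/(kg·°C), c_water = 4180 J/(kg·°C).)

m ≈ 0.553 kg

Heat lost by the nickel = heat gained by the water:
0.2093·444·(372.8 − 38.56) = m·4180·(38.56 − 25.12)
56179 m = 31061  ⇒  m ≈ 0.5529 kg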